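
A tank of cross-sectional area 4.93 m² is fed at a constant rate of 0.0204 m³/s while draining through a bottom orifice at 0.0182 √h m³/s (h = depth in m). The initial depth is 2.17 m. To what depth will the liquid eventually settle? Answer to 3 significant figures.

1.26 m

A dh/dt = Q_in − 0.0182 √h. Steady state requires inflow = outflow:
Q_in = 0.0182 √h_ss ⇒ √h_ss = 0.0204/0.0182 = 1.1209.
h_ss = 1.1209² = 1.2564 m. (Since h₀ = 2.17 m > h_ss, the level will fall toward this value.)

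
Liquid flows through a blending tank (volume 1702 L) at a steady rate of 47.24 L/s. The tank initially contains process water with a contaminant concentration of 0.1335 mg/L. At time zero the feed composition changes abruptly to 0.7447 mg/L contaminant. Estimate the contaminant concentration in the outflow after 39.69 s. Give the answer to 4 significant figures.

Unsteady species balance (constant V, well mixed): V dC/dt = Q(C_in − C).
Rewrite as dC/dt + C/τ = C_in/τ, τ = V/Q = 36.0288 s.
This is linear first-order; C(t) = C_in + (C₀ − C_in) e^(−t/τ).
C(39.69) = 0.7447 + (0.1335 − 0.7447)·e^(−39.69/36.0288) = 0.7447 + (-0.611200)·0.332333 = 0.541578 mg/L.

0.5416 mg/L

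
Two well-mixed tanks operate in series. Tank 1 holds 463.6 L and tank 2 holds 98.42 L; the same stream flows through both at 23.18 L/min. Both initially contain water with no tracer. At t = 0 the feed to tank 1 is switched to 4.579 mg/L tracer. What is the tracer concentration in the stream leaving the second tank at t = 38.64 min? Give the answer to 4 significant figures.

Each tank obeys Vᵢ dCᵢ/dt = Q(Cᵢ₋₁ − Cᵢ), so τᵢ = Vᵢ/Q.
τ₁ = 463.6/23.18 = 20.0000 min; τ₂ = 98.42/23.18 = 4.24590 min.
Tank 1: C₁ = C_in(1 − e^(−t/τ₁)). Tank 2 (τ₁ ≠ τ₂): C₂ = C_in[1 − (τ₁ e^(−t/τ₁) − τ₂ e^(−t/τ₂))/(τ₁ − τ₂)].
At t = 38.64: e^(−t/τ₁) = 0.144858, e^(−t/τ₂) = 0.000111605.
C₂ = 4.579·[1 − (20.0000·0.144858 − 4.24590·0.000111605)/(15.7541)] = 4.579·0.816131 = 3.73706 mg/L.

3.737 mg/L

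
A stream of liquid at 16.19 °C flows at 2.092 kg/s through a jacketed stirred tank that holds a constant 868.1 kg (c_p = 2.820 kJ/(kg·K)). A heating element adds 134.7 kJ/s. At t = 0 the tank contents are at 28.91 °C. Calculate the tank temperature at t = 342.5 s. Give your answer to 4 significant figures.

34.59 °C

Heat balance on the well-mixed liquid: M c_p dT/dt = ṁ c_p (T_in − T) + 134.7.
Rearrange: dT/dt = (T_ss − T)/τ with τ = M/ṁ = 414.962 s and T_ss = T_in + Q̇/(ṁ c_p) = 39.0227 °C.
T approaches T_ss exponentially: T(t) = T_ss + (T₀ − T_ss) e^(−t/τ).
T(342.5) = 39.0227 + (-10.1127)·e^(−342.5/414.962) = 39.0227 + (-10.1127)·0.438070 = 34.5926 °C.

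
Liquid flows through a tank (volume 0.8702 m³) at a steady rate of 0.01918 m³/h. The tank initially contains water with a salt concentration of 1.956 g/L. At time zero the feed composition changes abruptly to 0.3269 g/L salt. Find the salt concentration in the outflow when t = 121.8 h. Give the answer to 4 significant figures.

Species balance on the tank: V dC/dt = Q(C_in − C).
So dC/dt = (C_in − C)/τ with τ = V/Q = 0.8702/0.01918 = 45.3702 h.
Solution: C(t) = C_in + (C₀ − C_in) e^(−t/τ).
C(121.8) = 0.3269 + (1.956 − 0.3269)·e^(−121.8/45.3702) = 0.3269 + (1.62910)·0.0682497 = 0.438086 g/L.

0.4381 g/L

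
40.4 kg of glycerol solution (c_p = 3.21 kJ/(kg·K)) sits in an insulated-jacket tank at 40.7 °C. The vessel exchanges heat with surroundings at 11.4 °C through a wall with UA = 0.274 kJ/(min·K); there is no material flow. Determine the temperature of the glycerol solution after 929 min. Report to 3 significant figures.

Lumped-capacitance energy balance: M c_p dT/dt = UA(T_amb − T).
dT/dt = (T_ss − T)/τ with T_ss = T_amb = 11.400 °C, τ = M c_p/UA = 40.4·3.21/0.274 = 473.30 min.
Solution: T(t) = T_ss + (T₀ − T_ss) e^(−t/τ).
T(929) = 11.400 + (29.300)·0.14046 = 15.516 °C.

15.5 °C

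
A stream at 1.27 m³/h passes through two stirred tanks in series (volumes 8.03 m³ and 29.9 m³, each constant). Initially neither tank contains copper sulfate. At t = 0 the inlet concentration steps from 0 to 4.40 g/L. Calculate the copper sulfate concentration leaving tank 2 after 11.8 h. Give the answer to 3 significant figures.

Species balance on tank i: dCᵢ/dt = (Cᵢ₋₁ − Cᵢ)/τᵢ with τᵢ = Vᵢ/Q.
τ₁ = 8.03/1.27 = 6.3228 h; τ₂ = 29.9/1.27 = 23.543 h.
Solving the cascade with C₁(0)=C₂(0)=0 gives C₂(t) = C_in[1 − (τ₁ e^(−t/τ₁) − τ₂ e^(−t/τ₂))/(τ₁ − τ₂)].
At t = 11.8: e^(−t/τ₁) = 0.15470, e^(−t/τ₂) = 0.60580.
C₂ = 4.40·[1 − (6.3228·0.15470 − 23.543·0.60580)/(-17.220)] = 4.40·0.22857 = 1.0057 g/L.

1.01 g/L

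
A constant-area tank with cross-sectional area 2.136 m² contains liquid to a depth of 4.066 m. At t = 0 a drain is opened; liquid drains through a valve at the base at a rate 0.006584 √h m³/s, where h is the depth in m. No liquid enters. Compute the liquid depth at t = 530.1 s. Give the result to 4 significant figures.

1.439 m

Accumulation of liquid (constant cross-section A): A dh/dt = −0.006584 √h.
Separate and integrate: 2(√h − √h₀) = −(0.006584/A) t.
√h = √4.066 − 0.006584·530.1/(2·2.136) = 2.01643 − 0.816989 = 1.19944.
h = 1.19944² = 1.43866 m.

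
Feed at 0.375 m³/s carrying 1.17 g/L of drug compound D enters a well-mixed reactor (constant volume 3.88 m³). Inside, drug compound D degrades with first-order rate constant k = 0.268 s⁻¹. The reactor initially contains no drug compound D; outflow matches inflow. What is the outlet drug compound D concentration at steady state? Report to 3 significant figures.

Accumulation = in − out − consumed: V dC/dt = Q C_in − Q C − k V C.
Steady state (dC/dt = 0): C_ss = Q C_in/(Q + kV) = C_in/(1 + kV/Q).
C_ss = 0.375·1.17/(0.375 + 0.268·3.88) = 0.43875/1.4148 = 0.31011 g/L.

0.310 g/L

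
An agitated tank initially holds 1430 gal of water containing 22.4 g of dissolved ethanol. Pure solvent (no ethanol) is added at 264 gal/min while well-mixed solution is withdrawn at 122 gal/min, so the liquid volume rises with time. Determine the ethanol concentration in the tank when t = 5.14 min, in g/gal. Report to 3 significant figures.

0.00728 g/gal

Let m(t) be the amount of ethanol. Volume: V(t) = V₀ + (Q_in − Q_out) t = 1430 + 142.00 t; V(5.14) = 2159.9 gal.
Species balance (pure solvent in): dm/dt = −Q_out · m/V(t).
dm/m = −Q_out dt/(V₀ + 142.00 t); integrating gives ln(m/m₀) = −(Q_out/(Q_in−Q_out)) ln(V/V₀).
m = m₀ (V₀/V)^(Q_out/(Q_in−Q_out)) = 22.4 × (1430/2159.9)^(0.85915) = 15.717 g.
C = m/V = 15.717/2159.9 = 0.0072769 g/gal.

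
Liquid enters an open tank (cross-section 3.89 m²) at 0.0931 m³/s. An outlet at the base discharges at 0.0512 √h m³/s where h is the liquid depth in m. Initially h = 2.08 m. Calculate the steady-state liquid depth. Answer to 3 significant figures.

Volume balance on the tank: A dh/dt = Q_in − 0.0512 √h. At steady state dh/dt = 0:
Q_in = 0.0512 √h_ss ⇒ √h_ss = 0.0931/0.0512 = 1.8184.
h_ss = 1.8184² = 3.3064 m. (Since h₀ = 2.08 m < h_ss, the level will rise toward this value.)

3.31 m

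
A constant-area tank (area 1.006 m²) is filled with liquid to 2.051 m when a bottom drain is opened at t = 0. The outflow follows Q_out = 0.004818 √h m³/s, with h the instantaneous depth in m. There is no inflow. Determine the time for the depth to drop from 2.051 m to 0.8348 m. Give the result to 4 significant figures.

A dh/dt = −Q_out = −0.004818 √h.
This is separable: 2 d(√h)/dt = −0.004818/A, so √h = √h₀ − (0.004818/(2A)) t.
t = 2A(√h₀ − √h)/0.004818 = 2·1.006·(√2.051 − √0.8348)/0.004818
  = 2.01200 × (1.43213 − 0.913674) / 0.004818 = 216.508 s.

216.5 s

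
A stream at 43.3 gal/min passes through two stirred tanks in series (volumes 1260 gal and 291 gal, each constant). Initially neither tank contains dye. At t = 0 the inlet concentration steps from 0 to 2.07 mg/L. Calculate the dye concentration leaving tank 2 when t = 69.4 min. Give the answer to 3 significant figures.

1.82 mg/L

Each tank obeys Vᵢ dCᵢ/dt = Q(Cᵢ₋₁ − Cᵢ), so τᵢ = Vᵢ/Q.
τ₁ = 1260/43.3 = 29.099 min; τ₂ = 291/43.3 = 6.7206 min.
Tank 1: C₁ = C_in(1 − e^(−t/τ₁)). Tank 2 (τ₁ ≠ τ₂): C₂ = C_in[1 − (τ₁ e^(−t/τ₁) − τ₂ e^(−t/τ₂))/(τ₁ − τ₂)].
At t = 69.4: e^(−t/τ₁) = 0.092095, e^(−t/τ₂) = 3.2753e-05.
C₂ = 2.07·[1 − (29.099·0.092095 − 6.7206·3.2753e-05)/(22.379)] = 2.07·0.88026 = 1.8221 mg/L.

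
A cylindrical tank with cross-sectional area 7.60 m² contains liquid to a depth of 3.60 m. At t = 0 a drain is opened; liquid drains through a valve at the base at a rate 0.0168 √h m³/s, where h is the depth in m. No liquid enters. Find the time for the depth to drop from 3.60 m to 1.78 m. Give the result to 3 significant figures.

510 s

A dh/dt = −Q_out = −0.0168 √h.
Separate and integrate: 2(√h − √h₀) = −(0.0168/A) t.
t = 2A(√h₀ − √h)/0.0168 = 2·7.60·(√3.60 − √1.78)/0.0168
  = 15.200 × (1.8974 − 1.3342) / 0.0168 = 509.56 s.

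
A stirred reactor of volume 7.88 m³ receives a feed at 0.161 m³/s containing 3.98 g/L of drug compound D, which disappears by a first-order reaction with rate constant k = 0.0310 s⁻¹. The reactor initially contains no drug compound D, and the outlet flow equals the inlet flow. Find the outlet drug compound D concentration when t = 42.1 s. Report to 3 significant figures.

Accumulation = in − out − consumed: V dC/dt = Q C_in − Q C − k V C.
This is linear with rate a = Q/V + k = 0.051431 s⁻¹.
C_ss = Q C_in/(Q + kV) = 1.5811 g/L; C(t) = C_ss + (C₀ − C_ss) e^(−a t).
C(42.1) = 1.5811 + (-1.5811)·e^(−0.051431·42.1) = 1.5811 + (-1.5811)·0.11472 = 1.3997 g/L.

1.40 g/L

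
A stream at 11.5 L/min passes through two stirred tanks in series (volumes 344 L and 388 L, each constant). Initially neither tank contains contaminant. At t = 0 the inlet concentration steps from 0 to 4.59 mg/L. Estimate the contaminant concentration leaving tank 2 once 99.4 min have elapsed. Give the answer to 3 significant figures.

3.76 mg/L

Each tank obeys Vᵢ dCᵢ/dt = Q(Cᵢ₋₁ − Cᵢ), so τᵢ = Vᵢ/Q.
τ₁ = 344/11.5 = 29.913 min; τ₂ = 388/11.5 = 33.739 min.
Tank 1: C₁ = C_in(1 − e^(−t/τ₁)). Tank 2 (τ₁ ≠ τ₂): C₂ = C_in[1 − (τ₁ e^(−t/τ₁) − τ₂ e^(−t/τ₂))/(τ₁ − τ₂)].
At t = 99.4: e^(−t/τ₁) = 0.036046, e^(−t/τ₂) = 0.052542.
C₂ = 4.59·[1 − (29.913·0.036046 − 33.739·0.052542)/(-3.8261)] = 4.59·0.81848 = 3.7568 mg/L.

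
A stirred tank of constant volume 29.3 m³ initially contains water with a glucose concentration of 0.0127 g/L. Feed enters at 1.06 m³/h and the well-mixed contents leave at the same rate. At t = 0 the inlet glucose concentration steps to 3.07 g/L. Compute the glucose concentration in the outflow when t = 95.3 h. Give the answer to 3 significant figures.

Transient balance on the dissolved component: V dC/dt = Q(C_in − C).
Time constant τ = V/Q = 29.3/1.06 = 27.642 h.
This is linear first-order; C(t) = C_in + (C₀ − C_in) e^(−t/τ).
C(95.3) = 3.07 + (0.0127 − 3.07)·e^(−95.3/27.642) = 3.07 + (-3.0573)·0.031818 = 2.9727 g/L.

2.97 g/L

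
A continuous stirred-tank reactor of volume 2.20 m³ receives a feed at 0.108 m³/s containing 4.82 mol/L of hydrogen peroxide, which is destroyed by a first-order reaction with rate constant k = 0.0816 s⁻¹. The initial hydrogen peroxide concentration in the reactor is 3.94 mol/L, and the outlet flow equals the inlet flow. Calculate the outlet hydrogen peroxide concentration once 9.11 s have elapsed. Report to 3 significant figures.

Species balance: V dC/dt = Q C_in − Q C − k V C.
This is linear with rate a = Q/V + k = 0.13069 s⁻¹.
C_ss = Q C_in/(Q + kV) = 1.8105 mol/L; C(t) = C_ss + (C₀ − C_ss) e^(−a t).
C(9.11) = 1.8105 + (2.1295)·e^(−0.13069·9.11) = 1.8105 + (2.1295)·0.30404 = 2.4580 mol/L.

2.46 mol/L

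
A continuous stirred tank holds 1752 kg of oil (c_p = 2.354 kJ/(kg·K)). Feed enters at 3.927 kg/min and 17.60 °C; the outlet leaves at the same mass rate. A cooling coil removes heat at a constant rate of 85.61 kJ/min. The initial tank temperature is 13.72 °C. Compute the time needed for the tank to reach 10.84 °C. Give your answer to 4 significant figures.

341.8 min

Unsteady energy balance on the tank contents: M c_p dT/dt = ṁ c_p (T_in − T) − 85.61.
τ = M/ṁ = 446.142 min; T_ss = T_in − Q̇/(ṁ c_p) = 8.33902 °C.
T(t) = T_ss + (T₀ − T_ss) e^(−t/τ). Set T = 10.84:
e^(−t/τ) = (10.84 − 8.33902)/(13.72 − 8.33902) = 0.464782
t = −446.142 · ln(0.464782) = 341.828 min.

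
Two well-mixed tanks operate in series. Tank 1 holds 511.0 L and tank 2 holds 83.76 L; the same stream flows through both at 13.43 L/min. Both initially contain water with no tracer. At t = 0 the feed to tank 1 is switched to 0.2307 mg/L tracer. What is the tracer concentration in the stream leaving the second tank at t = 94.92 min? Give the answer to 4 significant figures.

0.2079 mg/L

Each tank obeys Vᵢ dCᵢ/dt = Q(Cᵢ₋₁ − Cᵢ), so τᵢ = Vᵢ/Q.
τ₁ = 511.0/13.43 = 38.0491 min; τ₂ = 83.76/13.43 = 6.23678 min.
Tank 1: C₁ = C_in(1 − e^(−t/τ₁)). Tank 2 (τ₁ ≠ τ₂): C₂ = C_in[1 − (τ₁ e^(−t/τ₁) − τ₂ e^(−t/τ₂))/(τ₁ − τ₂)].
At t = 94.92: e^(−t/τ₁) = 0.0825238, e^(−t/τ₂) = 2.45644e-07.
C₂ = 0.2307·[1 − (38.0491·0.0825238 − 6.23678·2.45644e-07)/(31.8124)] = 0.2307·0.901298 = 0.207929 mg/L.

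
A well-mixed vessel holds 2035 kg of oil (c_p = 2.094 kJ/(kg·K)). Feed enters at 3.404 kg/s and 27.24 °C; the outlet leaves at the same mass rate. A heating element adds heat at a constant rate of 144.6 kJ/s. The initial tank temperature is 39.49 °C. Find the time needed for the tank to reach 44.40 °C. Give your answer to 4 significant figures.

Unsteady energy balance on the tank contents: M c_p dT/dt = ṁ c_p (T_in − T) + 144.6.
τ = M/ṁ = 597.826 s; T_ss = T_in + Q̇/(ṁ c_p) = 47.5263 °C.
T(t) = T_ss + (T₀ − T_ss) e^(−t/τ). Set T = 44.40:
e^(−t/τ) = (44.40 − 47.5263)/(39.49 − 47.5263) = 0.389020
t = −597.826 · ln(0.389020) = 564.423 s.

564.4 s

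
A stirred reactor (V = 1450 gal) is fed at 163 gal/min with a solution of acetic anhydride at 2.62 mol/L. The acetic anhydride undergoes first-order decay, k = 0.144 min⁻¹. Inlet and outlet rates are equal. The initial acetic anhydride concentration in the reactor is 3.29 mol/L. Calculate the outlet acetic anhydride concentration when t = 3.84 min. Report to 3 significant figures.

1.95 mol/L

V dC/dt = Q(C_in − C) − k V C.
This is linear with rate a = Q/V + k = 0.25641 min⁻¹.
C_ss = Q C_in/(Q + kV) = 1.1486 mol/L; C(t) = C_ss + (C₀ − C_ss) e^(−a t).
C(3.84) = 1.1486 + (2.1414)·e^(−0.25641·3.84) = 1.1486 + (2.1414)·0.37358 = 1.9486 mol/L.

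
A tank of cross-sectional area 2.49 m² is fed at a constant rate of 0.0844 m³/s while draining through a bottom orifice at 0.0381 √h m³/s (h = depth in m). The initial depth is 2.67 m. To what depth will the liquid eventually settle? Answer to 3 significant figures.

Accumulation of liquid (constant cross-section A): A dh/dt = Q_in − 0.0381 √h. At steady state dh/dt = 0:
Q_in = 0.0381 √h_ss ⇒ √h_ss = 0.0844/0.0381 = 2.2152.
h_ss = 2.2152² = 4.9072 m. (Since h₀ = 2.67 m < h_ss, the level will rise toward this value.)

4.91 m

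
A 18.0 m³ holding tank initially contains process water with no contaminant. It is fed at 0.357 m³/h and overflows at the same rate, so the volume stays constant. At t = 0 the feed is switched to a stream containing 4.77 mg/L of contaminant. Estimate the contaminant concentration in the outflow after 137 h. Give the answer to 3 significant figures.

4.45 mg/L

Mass balance on the solute (V constant): V dC/dt = Q(C_in − C).
Time constant τ = V/Q = 18.0/0.357 = 50.420 h.
Integrating: C(t) = C_in + (C₀ − C_in) e^(−t/τ).
C(137) = 4.77 + (0 − 4.77)·e^(−137/50.420) = 4.77 + (-4.7700)·0.066062 = 4.4549 mg/L.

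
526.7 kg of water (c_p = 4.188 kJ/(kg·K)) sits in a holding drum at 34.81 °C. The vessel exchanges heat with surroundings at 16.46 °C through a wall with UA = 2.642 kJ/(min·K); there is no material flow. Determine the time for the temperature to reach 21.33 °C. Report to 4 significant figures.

1108 min

M c_p dT/dt = −UA(T − T_amb).
τ = M c_p/UA = 834.905 min; T_ss = T_amb = 16.4600 °C.
T(t) = T_ss + (T₀ − T_ss)e^(−t/τ); set T = 21.33:
t = −τ ln[(T − T_ss)/(T₀ − T_ss)] = −834.905 · ln(0.265395) = 1107.53 min.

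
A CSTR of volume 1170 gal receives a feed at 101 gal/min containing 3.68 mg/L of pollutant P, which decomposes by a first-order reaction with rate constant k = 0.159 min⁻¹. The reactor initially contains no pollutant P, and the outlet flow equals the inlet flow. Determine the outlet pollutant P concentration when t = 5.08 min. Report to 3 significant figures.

0.923 mg/L

Species balance: V dC/dt = Q C_in − Q C − k V C.
dC/dt = (Q/V) C_in − (Q/V + k) C; effective rate a = Q/V + k = 0.086325 + 0.159 = 0.24532 min⁻¹.
C_ss = Q C_in/(Q + kV) = 1.2949 mg/L; C(t) = C_ss + (C₀ − C_ss) e^(−a t).
C(5.08) = 1.2949 + (-1.2949)·e^(−0.24532·5.08) = 1.2949 + (-1.2949)·0.28758 = 0.92252 mg/L.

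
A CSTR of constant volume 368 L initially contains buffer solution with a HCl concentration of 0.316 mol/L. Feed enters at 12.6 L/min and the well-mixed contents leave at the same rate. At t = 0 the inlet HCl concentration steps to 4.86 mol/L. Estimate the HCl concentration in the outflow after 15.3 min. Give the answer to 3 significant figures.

Unsteady species balance (constant V, well mixed): V dC/dt = Q(C_in − C).
Rewrite as dC/dt + C/τ = C_in/τ, τ = V/Q = 29.206 min.
This is linear first-order; C(t) = C_in + (C₀ − C_in) e^(−t/τ).
C(15.3) = 4.86 + (0.316 − 4.86)·e^(−15.3/29.206) = 4.86 + (-4.5440)·0.59223 = 2.1689 mol/L.

2.17 mol/L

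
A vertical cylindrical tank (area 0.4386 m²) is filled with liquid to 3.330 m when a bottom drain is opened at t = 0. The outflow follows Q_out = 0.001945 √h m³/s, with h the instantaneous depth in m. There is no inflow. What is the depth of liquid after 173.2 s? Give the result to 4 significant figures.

2.076 m

Volume balance on the tank: A dh/dt = −0.001945 √h.
This is separable: 2 d(√h)/dt = −0.001945/A, so √h = √h₀ − (0.001945/(2A)) t.
√h = √3.330 − 0.001945·173.2/(2·0.4386) = 1.82483 − 0.384033 = 1.44080.
h = 1.44080² = 2.07589 m.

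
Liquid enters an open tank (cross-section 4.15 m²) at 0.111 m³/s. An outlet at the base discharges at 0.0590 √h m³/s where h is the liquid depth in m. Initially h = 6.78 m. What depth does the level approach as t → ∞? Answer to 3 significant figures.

3.54 m

Accumulation of liquid (constant cross-section A): A dh/dt = Q_in − 0.0590 √h. At steady state dh/dt = 0:
Q_in = 0.0590 √h_ss ⇒ √h_ss = 0.111/0.0590 = 1.8814.
h_ss = 1.8814² = 3.5395 m. (Since h₀ = 6.78 m > h_ss, the level will fall toward this value.)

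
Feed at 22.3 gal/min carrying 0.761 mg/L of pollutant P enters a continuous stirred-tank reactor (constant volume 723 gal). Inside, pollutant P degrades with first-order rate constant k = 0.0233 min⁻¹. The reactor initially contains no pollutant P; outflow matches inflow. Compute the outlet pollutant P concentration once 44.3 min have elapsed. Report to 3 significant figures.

0.394 mg/L

Accumulation = in − out − consumed: V dC/dt = Q C_in − Q C − k V C.
This is linear with rate a = Q/V + k = 0.054144 min⁻¹.
C_ss = Q C_in/(Q + kV) = 0.43351 mg/L; C(t) = C_ss + (C₀ − C_ss) e^(−a t).
C(44.3) = 0.43351 + (-0.43351)·e^(−0.054144·44.3) = 0.43351 + (-0.43351)·0.090848 = 0.39413 mg/L.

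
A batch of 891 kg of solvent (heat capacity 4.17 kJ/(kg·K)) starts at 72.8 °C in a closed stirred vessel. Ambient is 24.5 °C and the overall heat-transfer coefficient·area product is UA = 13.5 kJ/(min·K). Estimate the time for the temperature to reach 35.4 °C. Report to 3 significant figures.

410 min

Lumped-capacitance energy balance: M c_p dT/dt = UA(T_amb − T).
τ = M c_p/UA = 275.22 min; T_ss = T_amb = 24.500 °C.
T(t) = T_ss + (T₀ − T_ss)e^(−t/τ); set T = 35.4:
t = −τ ln[(T − T_ss)/(T₀ − T_ss)] = −275.22 · ln(0.22567) = 409.71 min.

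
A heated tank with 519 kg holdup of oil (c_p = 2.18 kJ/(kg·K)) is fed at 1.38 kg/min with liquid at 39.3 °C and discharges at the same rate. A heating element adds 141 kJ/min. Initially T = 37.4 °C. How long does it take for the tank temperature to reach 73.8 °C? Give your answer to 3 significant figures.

M c_p dT/dt = ṁ c_p (T_in − T) + Q̇.
τ = M/ṁ = 376.09 min; T_ss = T_in + Q̇/(ṁ c_p) = 86.169 °C.
T(t) = T_ss + (T₀ − T_ss) e^(−t/τ). Set T = 73.8:
e^(−t/τ) = (73.8 − 86.169)/(37.4 − 86.169) = 0.25362
t = −376.09 · ln(0.25362) = 515.96 min.

516 min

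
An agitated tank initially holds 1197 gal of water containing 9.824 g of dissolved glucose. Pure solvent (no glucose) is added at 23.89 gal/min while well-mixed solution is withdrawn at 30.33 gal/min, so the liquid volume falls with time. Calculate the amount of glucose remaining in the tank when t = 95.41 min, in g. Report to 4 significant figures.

0.3306 g

Total volume: dV/dt = Q_in − Q_out = -6.44000 gal/min, so V(t) = 1197 − 6.44000 t and V(95.41) = 582.560 gal.
Solute balance: dm/dt = 0 − Q_out C = −Q_out m/V(t).
dm/m = −Q_out dt/(V₀ − 6.44000 t); integrating gives ln(m/m₀) = −(Q_out/(Q_in−Q_out)) ln(V/V₀).
m = m₀ (V₀/V)^(Q_out/(Q_in−Q_out)) = 9.824 × (1197/582.560)^(-4.70963) = 0.330624 g.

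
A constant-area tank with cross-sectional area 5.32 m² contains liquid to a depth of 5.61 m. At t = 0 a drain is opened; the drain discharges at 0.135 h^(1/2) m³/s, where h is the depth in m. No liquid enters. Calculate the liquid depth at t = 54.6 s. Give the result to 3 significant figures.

2.81 m

A dh/dt = −Q_out = −0.135 √h.
∫ h^(−1/2) dh = −(0.135/A) ∫ dt, giving 2√h = 2√h₀ − (0.135/A) t.
√h = √5.61 − 0.135·54.6/(2·5.32) = 2.3685 − 0.69276 = 1.6758.
h = 1.6758² = 2.8082 m.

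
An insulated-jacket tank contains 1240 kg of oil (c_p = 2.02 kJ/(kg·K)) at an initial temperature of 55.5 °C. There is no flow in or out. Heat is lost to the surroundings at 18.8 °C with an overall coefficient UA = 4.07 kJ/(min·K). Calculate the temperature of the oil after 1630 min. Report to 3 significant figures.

21.4 °C

Heat balance on the well-mixed liquid: M c_p dT/dt = −UA(T − T_amb).
dT/dt = (T_ss − T)/τ with T_ss = T_amb = 18.800 °C, τ = M c_p/UA = 1240·2.02/4.07 = 615.43 min.
T approaches T_ss exponentially: T(t) = T_ss + (T₀ − T_ss) e^(−t/τ).
T(1630) = 18.800 + (36.700)·0.070753 = 21.397 °C.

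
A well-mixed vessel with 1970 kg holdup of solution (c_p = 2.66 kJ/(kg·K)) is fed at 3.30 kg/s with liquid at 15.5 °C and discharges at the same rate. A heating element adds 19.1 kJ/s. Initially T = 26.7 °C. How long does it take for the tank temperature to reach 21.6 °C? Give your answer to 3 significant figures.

497 s

Heat balance on the well-mixed liquid: M c_p dT/dt = ṁ c_p (T_in − T) + 19.1.
τ = M/ṁ = 596.97 s; T_ss = T_in + Q̇/(ṁ c_p) = 17.676 °C.
T(t) = T_ss + (T₀ − T_ss) e^(−t/τ). Set T = 21.6:
e^(−t/τ) = (21.6 − 17.676)/(26.7 − 17.676) = 0.43485
t = −596.97 · ln(0.43485) = 497.13 s.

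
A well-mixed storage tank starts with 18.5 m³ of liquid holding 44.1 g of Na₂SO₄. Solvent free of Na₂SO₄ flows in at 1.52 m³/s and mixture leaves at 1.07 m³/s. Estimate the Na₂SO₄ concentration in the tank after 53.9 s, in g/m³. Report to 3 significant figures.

Total volume: dV/dt = Q_in − Q_out = 0.45000 m³/s, so V(t) = 18.5 + 0.45000 t and V(53.9) = 42.755 m³.
No Na₂SO₄ enters, so dm/dt = −Q_out · (m/V).
dm/m = −Q_out dt/(V₀ + 0.45000 t); integrating gives ln(m/m₀) = −(Q_out/(Q_in−Q_out)) ln(V/V₀).
m = m₀ (V₀/V)^(Q_out/(Q_in−Q_out)) = 44.1 × (18.5/42.755)^(2.3778) = 6.0168 g.
C = m/V = 6.0168/42.755 = 0.14073 g/m³.

0.141 g/m³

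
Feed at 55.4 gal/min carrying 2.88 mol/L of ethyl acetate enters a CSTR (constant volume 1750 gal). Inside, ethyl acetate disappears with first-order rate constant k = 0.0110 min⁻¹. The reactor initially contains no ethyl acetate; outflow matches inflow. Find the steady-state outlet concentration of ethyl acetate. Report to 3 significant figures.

Species balance: V dC/dt = Q C_in − Q C − k V C.
Steady state (dC/dt = 0): C_ss = Q C_in/(Q + kV) = C_in/(1 + kV/Q).
C_ss = 55.4·2.88/(55.4 + 0.0110·1750) = 159.55/74.650 = 2.1373 mol/L.

2.14 mol/L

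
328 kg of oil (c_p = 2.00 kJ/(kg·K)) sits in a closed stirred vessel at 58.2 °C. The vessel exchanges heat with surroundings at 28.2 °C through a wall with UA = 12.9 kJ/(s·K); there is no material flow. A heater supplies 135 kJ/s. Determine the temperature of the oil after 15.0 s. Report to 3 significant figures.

Heat balance on the well-mixed liquid: M c_p dT/dt = −UA(T − T_amb) + Q̇.
dT/dt = (T_ss − T)/τ with T_ss = T_amb + Q̇/UA = 28.2 + 135/12.9 = 38.665 °C, τ = M c_p/UA = 328·2.00/12.9 = 50.853 s.
Solution: T(t) = T_ss + (T₀ − T_ss) e^(−t/τ).
T(15.0) = 38.665 + (19.535)·0.74455 = 53.210 °C.

53.2 °C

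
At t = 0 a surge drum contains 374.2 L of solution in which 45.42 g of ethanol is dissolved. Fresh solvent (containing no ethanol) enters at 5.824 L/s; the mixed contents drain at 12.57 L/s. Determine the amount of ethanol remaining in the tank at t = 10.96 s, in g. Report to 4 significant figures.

Let m(t) be the amount of ethanol. Volume: V(t) = V₀ + (Q_in − Q_out) t = 374.2 − 6.74600 t; V(10.96) = 300.264 L.
No ethanol enters, so dm/dt = −Q_out · (m/V).
Separate: dm/m = −Q_out dt/V(t) ⇒ ln(m/m₀) = −(Q_out/(Q_in−Q_out)) ln(V/V₀).
m = m₀ (V₀/V)^(Q_out/(Q_in−Q_out)) = 45.42 × (374.2/300.264)^(-1.86333) = 30.1378 g.

30.14 g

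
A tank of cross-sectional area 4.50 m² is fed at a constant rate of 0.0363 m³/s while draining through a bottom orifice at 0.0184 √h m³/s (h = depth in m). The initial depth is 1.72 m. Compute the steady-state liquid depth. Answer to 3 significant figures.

A dh/dt = Q_in − 0.0184 √h. Steady state requires inflow = outflow:
Q_in = 0.0184 √h_ss ⇒ √h_ss = 0.0363/0.0184 = 1.9728.
h_ss = 1.9728² = 3.8920 m. (Since h₀ = 1.72 m < h_ss, the level will rise toward this value.)

3.89 m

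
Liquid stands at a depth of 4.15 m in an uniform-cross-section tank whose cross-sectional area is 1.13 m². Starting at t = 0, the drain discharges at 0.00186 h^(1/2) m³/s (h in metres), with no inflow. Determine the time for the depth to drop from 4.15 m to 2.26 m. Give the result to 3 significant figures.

649 s

A dh/dt = −Q_out = −0.00186 √h.
This is separable: 2 d(√h)/dt = −0.00186/A, so √h = √h₀ − (0.00186/(2A)) t.
t = 2A(√h₀ − √h)/0.00186 = 2·1.13·(√4.15 − √2.26)/0.00186
  = 2.2600 × (2.0372 − 1.5033) / 0.00186 = 648.63 s.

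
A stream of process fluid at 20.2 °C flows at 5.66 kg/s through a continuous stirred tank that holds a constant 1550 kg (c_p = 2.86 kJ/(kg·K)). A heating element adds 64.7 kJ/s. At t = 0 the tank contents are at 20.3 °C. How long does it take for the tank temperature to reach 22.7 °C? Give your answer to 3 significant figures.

Unsteady energy balance on the tank contents: M c_p dT/dt = ṁ c_p (T_in − T) + 64.7.
τ = M/ṁ = 273.85 s; T_ss = T_in + Q̇/(ṁ c_p) = 24.197 °C.
T(t) = T_ss + (T₀ − T_ss) e^(−t/τ). Set T = 22.7:
e^(−t/τ) = (22.7 − 24.197)/(20.3 − 24.197) = 0.38412
t = −273.85 · ln(0.38412) = 262.02 s.

262 s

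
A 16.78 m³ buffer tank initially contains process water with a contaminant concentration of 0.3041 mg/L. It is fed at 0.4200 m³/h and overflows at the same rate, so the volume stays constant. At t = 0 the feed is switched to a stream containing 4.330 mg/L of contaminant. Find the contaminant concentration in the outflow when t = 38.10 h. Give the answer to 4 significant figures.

Transient balance on the dissolved component: V dC/dt = Q(C_in − C).
So dC/dt = (C_in − C)/τ with τ = V/Q = 16.78/0.4200 = 39.9524 h.
C approaches C_in exponentially: C(t) = C_in + (C₀ − C_in) e^(−t/τ).
C(38.10) = 4.330 + (0.3041 − 4.330)·e^(−38.10/39.9524) = 4.330 + (-4.02590)·0.385338 = 2.77867 mg/L.

2.779 mg/L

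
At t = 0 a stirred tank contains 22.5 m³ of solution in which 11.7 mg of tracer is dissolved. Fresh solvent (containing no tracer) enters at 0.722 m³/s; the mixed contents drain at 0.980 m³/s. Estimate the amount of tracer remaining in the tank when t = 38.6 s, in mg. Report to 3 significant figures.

1.27 mg

Let m(t) be the amount of tracer. Volume: V(t) = V₀ + (Q_in − Q_out) t = 22.5 − 0.25800 t; V(38.6) = 12.541 m³.
Solute balance: dm/dt = 0 − Q_out C = −Q_out m/V(t).
dm/m = −Q_out dt/(V₀ − 0.25800 t); integrating gives ln(m/m₀) = −(Q_out/(Q_in−Q_out)) ln(V/V₀).
m = m₀ (V₀/V)^(Q_out/(Q_in−Q_out)) = 11.7 × (22.5/12.541)^(-3.7984) = 1.2705 mg.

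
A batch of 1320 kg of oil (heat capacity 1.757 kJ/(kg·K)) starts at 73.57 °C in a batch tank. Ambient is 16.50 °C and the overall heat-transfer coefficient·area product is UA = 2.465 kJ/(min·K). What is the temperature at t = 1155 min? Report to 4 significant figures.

First-law balance (no shaft work): M c_p dT/dt = −UA(T − T_amb).
dT/dt = (T_ss − T)/τ with T_ss = T_amb = 16.5000 °C, τ = M c_p/UA = 1320·1.757/2.465 = 940.868 min.
This is linear first-order; T(t) = T_ss + (T₀ − T_ss) e^(−t/τ).
T(1155) = 16.5000 + (57.0700)·0.292998 = 33.2214 °C.

33.22 °C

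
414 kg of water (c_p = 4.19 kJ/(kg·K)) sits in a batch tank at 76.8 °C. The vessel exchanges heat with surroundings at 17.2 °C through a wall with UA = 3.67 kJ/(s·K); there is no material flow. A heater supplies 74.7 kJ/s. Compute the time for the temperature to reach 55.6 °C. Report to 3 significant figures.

Energy balance: M c_p dT/dt = −UA(T − T_amb) + Q̇.
τ = M c_p/UA = 472.66 s; T_ss = T_amb + Q̇/UA = 17.2 + 74.7/3.67 = 37.554 °C.
T(t) = T_ss + (T₀ − T_ss)e^(−t/τ); set T = 55.6:
t = −τ ln[(T − T_ss)/(T₀ − T_ss)] = −472.66 · ln(0.45981) = 367.22 s.

367 s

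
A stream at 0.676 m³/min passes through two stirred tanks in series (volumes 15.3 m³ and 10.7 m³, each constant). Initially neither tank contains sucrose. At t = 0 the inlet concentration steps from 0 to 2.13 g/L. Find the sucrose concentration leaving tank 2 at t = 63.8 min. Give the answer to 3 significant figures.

1.80 g/L

Species balance on tank i: dCᵢ/dt = (Cᵢ₋₁ − Cᵢ)/τᵢ with τᵢ = Vᵢ/Q.
τ₁ = 15.3/0.676 = 22.633 min; τ₂ = 10.7/0.676 = 15.828 min.
Tank 1: C₁ = C_in(1 − e^(−t/τ₁)). Tank 2 (τ₁ ≠ τ₂): C₂ = C_in[1 − (τ₁ e^(−t/τ₁) − τ₂ e^(−t/τ₂))/(τ₁ − τ₂)].
At t = 63.8: e^(−t/τ₁) = 0.059673, e^(−t/τ₂) = 0.017761.
C₂ = 2.13·[1 − (22.633·0.059673 − 15.828·0.017761)/(6.8047)] = 2.13·0.84284 = 1.7952 g/L.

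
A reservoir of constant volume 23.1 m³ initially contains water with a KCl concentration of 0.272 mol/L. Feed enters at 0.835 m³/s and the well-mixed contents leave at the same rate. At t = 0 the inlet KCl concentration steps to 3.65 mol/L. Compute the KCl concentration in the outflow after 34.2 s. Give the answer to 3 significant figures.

2.67 mol/L

Species balance on the tank: V dC/dt = Q(C_in − C).
Time constant τ = V/Q = 23.1/0.835 = 27.665 s.
C approaches C_in exponentially: C(t) = C_in + (C₀ − C_in) e^(−t/τ).
C(34.2) = 3.65 + (0.272 − 3.65)·e^(−34.2/27.665) = 3.65 + (-3.3780)·0.29048 = 2.6688 mol/L.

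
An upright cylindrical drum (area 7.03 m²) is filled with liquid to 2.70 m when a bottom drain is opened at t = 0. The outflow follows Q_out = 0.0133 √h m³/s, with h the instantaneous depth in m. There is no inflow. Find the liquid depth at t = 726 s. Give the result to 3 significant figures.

0.915 m

A dh/dt = −Q_out = −0.0133 √h.
This is separable: 2 d(√h)/dt = −0.0133/A, so √h = √h₀ − (0.0133/(2A)) t.
√h = √2.70 − 0.0133·726/(2·7.03) = 1.6432 − 0.68676 = 0.95641.
h = 0.95641² = 0.91472 m.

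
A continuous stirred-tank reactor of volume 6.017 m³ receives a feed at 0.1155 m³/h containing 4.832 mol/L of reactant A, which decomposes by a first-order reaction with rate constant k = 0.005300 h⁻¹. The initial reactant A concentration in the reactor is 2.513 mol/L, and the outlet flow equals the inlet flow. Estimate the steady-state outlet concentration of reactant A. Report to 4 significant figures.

V dC/dt = Q(C_in − C) − k V C.
Steady state (dC/dt = 0): C_ss = Q C_in/(Q + kV) = C_in/(1 + kV/Q).
C_ss = 0.1155·4.832/(0.1155 + 0.005300·6.017) = 0.558096/0.147390 = 3.78652 mol/L.

3.787 mol/L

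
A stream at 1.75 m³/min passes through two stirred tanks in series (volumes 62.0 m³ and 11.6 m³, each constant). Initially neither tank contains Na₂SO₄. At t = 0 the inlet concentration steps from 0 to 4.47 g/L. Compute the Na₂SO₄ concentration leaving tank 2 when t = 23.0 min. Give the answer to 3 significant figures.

Time constants: τᵢ = Vᵢ/Q for each well-mixed tank.
τ₁ = 62.0/1.75 = 35.429 min; τ₂ = 11.6/1.75 = 6.6286 min.
Solving the cascade with C₁(0)=C₂(0)=0 gives C₂(t) = C_in[1 − (τ₁ e^(−t/τ₁) − τ₂ e^(−t/τ₂))/(τ₁ − τ₂)].
At t = 23.0: e^(−t/τ₁) = 0.52247, e^(−t/τ₂) = 0.031122.
C₂ = 4.47·[1 − (35.429·0.52247 − 6.6286·0.031122)/(28.800)] = 4.47·0.36445 = 1.6291 g/L.

1.63 g/L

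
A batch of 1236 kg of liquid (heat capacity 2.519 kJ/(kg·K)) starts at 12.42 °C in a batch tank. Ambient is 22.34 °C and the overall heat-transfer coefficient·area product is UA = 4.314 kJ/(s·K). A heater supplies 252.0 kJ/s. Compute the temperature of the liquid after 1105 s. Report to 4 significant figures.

65.97 °C

Lumped-capacitance energy balance: M c_p dT/dt = UA(T_amb − T) + Q̇.
dT/dt = (T_ss − T)/τ with T_ss = T_amb + Q̇/UA = 22.34 + 252.0/4.314 = 80.7545 °C, τ = M c_p/UA = 1236·2.519/4.314 = 721.716 s.
Integrating: T(t) = T_ss + (T₀ − T_ss) e^(−t/τ).
T(1105) = 80.7545 + (-68.3345)·0.216304 = 65.9735 °C.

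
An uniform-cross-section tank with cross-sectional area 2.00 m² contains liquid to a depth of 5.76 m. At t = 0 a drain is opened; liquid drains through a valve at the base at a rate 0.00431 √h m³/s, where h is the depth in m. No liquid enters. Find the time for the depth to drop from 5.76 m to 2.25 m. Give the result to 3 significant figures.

835 s

A dh/dt = −Q_out = −0.00431 √h.
This is separable: 2 d(√h)/dt = −0.00431/A, so √h = √h₀ − (0.00431/(2A)) t.
t = 2A(√h₀ − √h)/0.00431 = 2·2.00·(√5.76 − √2.25)/0.00431
  = 4.0000 × (2.4000 − 1.5000) / 0.00431 = 835.27 s.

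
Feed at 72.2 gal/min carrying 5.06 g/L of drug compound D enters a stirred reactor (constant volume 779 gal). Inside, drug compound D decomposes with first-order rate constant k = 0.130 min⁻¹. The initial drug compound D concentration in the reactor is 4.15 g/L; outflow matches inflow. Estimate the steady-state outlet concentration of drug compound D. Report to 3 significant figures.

Accumulation = in − out − consumed: V dC/dt = Q C_in − Q C − k V C.
Steady state (dC/dt = 0): C_ss = Q C_in/(Q + kV) = C_in/(1 + kV/Q).
C_ss = 72.2·5.06/(72.2 + 0.130·779) = 365.33/173.47 = 2.1060 g/L.

2.11 g/L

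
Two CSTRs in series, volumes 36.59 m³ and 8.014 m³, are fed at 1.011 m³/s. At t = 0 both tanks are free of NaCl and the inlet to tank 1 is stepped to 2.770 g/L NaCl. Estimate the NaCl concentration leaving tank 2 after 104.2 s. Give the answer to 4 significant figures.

Time constants: τᵢ = Vᵢ/Q for each well-mixed tank.
τ₁ = 36.59/1.011 = 36.1919 s; τ₂ = 8.014/1.011 = 7.92681 s.
Solving the cascade with C₁(0)=C₂(0)=0 gives C₂(t) = C_in[1 − (τ₁ e^(−t/τ₁) − τ₂ e^(−t/τ₂))/(τ₁ − τ₂)].
At t = 104.2: e^(−t/τ₁) = 0.0561854, e^(−t/τ₂) = 1.95471e-06.
C₂ = 2.770·[1 − (36.1919·0.0561854 − 7.92681·1.95471e-06)/(28.2651)] = 2.770·0.928058 = 2.57072 g/L.

2.571 g/L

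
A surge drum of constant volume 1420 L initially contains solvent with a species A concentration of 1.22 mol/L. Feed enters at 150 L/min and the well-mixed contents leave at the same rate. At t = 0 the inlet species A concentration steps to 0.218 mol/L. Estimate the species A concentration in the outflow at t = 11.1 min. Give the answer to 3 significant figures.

Species balance on the tank: V dC/dt = Q(C_in − C).
So dC/dt = (C_in − C)/τ with τ = V/Q = 1420/150 = 9.4667 min.
Integrating: C(t) = C_in + (C₀ − C_in) e^(−t/τ).
C(11.1) = 0.218 + (1.22 − 0.218)·e^(−11.1/9.4667) = 0.218 + (1.0020)·0.30958 = 0.52820 mol/L.

0.528 mol/L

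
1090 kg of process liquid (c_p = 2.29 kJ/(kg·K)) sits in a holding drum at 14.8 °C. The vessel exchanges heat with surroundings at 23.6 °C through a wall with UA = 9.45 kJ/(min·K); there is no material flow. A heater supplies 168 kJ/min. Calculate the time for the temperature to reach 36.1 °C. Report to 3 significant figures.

M c_p dT/dt = −UA(T − T_amb) + Q̇.
τ = M c_p/UA = 264.14 min; T_ss = T_amb + Q̇/UA = 23.6 + 168/9.45 = 41.378 °C.
T(t) = T_ss + (T₀ − T_ss)e^(−t/τ); set T = 36.1:
t = −τ ln[(T − T_ss)/(T₀ − T_ss)] = −264.14 · ln(0.19858) = 427.00 min.

427 min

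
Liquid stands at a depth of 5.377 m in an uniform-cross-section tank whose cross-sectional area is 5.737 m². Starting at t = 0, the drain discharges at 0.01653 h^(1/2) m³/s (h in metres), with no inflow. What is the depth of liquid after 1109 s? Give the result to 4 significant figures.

0.5201 m

With no inflow, A dh/dt = −0.01653 √h.
Separate and integrate: 2(√h − √h₀) = −(0.01653/A) t.
√h = √5.377 − 0.01653·1109/(2·5.737) = 2.31884 − 1.59768 = 0.721157.
h = 0.721157² = 0.520067 m.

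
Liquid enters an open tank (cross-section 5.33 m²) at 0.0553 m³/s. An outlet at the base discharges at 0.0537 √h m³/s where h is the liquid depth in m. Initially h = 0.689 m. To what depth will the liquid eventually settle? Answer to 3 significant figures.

1.06 m

Level balance: A dh/dt = 0.0553 − 0.0537 √h. Setting dh/dt = 0:
Q_in = 0.0537 √h_ss ⇒ √h_ss = 0.0553/0.0537 = 1.0298.
h_ss = 1.0298² = 1.0605 m. (Since h₀ = 0.689 m < h_ss, the level will rise toward this value.)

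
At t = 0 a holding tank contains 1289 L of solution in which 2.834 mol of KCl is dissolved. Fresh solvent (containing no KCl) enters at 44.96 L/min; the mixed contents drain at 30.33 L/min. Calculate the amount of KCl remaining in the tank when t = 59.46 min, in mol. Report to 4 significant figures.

Total volume: dV/dt = Q_in − Q_out = 14.6300 L/min, so V(t) = 1289 + 14.6300 t and V(59.46) = 2158.90 L.
Solute balance: dm/dt = 0 − Q_out C = −Q_out m/V(t).
dm/m = −Q_out dt/(V₀ + 14.6300 t); integrating gives ln(m/m₀) = −(Q_out/(Q_in−Q_out)) ln(V/V₀).
m = m₀ (V₀/V)^(Q_out/(Q_in−Q_out)) = 2.834 × (1289/2158.90)^(2.07314) = 0.972880 mol.

0.9729 mol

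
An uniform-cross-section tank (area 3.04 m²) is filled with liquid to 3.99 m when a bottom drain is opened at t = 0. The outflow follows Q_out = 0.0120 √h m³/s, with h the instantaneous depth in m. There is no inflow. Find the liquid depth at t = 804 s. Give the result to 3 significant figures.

Accumulation of liquid (constant cross-section A): A dh/dt = −0.0120 √h.
∫ h^(−1/2) dh = −(0.0120/A) ∫ dt, giving 2√h = 2√h₀ − (0.0120/A) t.
√h = √3.99 − 0.0120·804/(2·3.04) = 1.9975 − 1.5868 = 0.41066.
h = 0.41066² = 0.16864 m.

0.169 m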